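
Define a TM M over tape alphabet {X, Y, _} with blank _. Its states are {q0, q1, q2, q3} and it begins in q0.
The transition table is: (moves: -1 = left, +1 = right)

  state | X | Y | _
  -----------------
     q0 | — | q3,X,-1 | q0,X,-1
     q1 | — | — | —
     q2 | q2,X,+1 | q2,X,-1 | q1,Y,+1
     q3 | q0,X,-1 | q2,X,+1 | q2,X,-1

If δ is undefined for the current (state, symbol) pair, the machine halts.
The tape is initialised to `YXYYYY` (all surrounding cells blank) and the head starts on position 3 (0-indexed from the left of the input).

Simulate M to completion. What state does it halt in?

q1

q0 | YXY[Y]YY__   read Y → write X, move -1, go to q3
q3 | YX[Y]XYY__   read Y → write X, move +1, go to q2
q2 | YXX[X]YY__   read X → write X, move +1, go to q2
q2 | YXXX[Y]Y__   read Y → write X, move -1, go to q2
q2 | YXX[X]XY__   read X → write X, move +1, go to q2
q2 | YXXX[X]Y__   read X → write X, move +1, go to q2
q2 | YXXXX[Y]__   read Y → write X, move -1, go to q2
q2 | YXXX[X]X__   read X → write X, move +1, go to q2
q2 | YXXXX[X]__   read X → write X, move +1, go to q2
q2 | YXXXXX[_]_   read _ → write Y, move +1, go to q1
q1 | YXXXXXY[_]
No transition is defined for (q1, _); M halts in state q1.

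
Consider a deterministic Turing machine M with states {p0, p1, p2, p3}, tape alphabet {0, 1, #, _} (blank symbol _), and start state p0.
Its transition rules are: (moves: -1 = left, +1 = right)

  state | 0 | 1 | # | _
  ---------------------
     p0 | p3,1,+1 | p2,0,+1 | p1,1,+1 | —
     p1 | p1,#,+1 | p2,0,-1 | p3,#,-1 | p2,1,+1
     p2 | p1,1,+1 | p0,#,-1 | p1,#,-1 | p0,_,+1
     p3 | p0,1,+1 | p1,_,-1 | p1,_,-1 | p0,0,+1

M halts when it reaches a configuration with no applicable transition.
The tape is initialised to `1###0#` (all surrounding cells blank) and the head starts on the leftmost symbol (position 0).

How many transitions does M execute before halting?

state=p0 head=0 tape=_[1]###0#___   (p0,1)→(p2,0,+1)
state=p2 head=1 tape=_0[#]##0#___   (p2,#)→(p1,#,-1)
state=p1 head=0 tape=_[0]###0#___   (p1,0)→(p1,#,+1)
state=p1 head=1 tape=_#[#]##0#___   (p1,#)→(p3,#,-1)
state=p3 head=0 tape=_[#]###0#___   (p3,#)→(p1,_,-1)
state=p1 head=-1 tape=[_]_###0#___   (p1,_)→(p2,1,+1)
state=p2 head=0 tape=1[_]###0#___   (p2,_)→(p0,_,+1)
state=p0 head=1 tape=1_[#]##0#___   (p0,#)→(p1,1,+1)
state=p1 head=2 tape=1_1[#]#0#___   (p1,#)→(p3,#,-1)
state=p3 head=1 tape=1_[1]##0#___   (p3,1)→(p1,_,-1)
state=p1 head=0 tape=1[_]_##0#___   (p1,_)→(p2,1,+1)
state=p2 head=1 tape=11[_]##0#___   (p2,_)→(p0,_,+1)
state=p0 head=2 tape=11_[#]#0#___   (p0,#)→(p1,1,+1)
state=p1 head=3 tape=11_1[#]0#___   (p1,#)→(p3,#,-1)
state=p3 head=2 tape=11_[1]#0#___   (p3,1)→(p1,_,-1)
state=p1 head=1 tape=11[_]_#0#___   (p1,_)→(p2,1,+1)
state=p2 head=2 tape=111[_]#0#___   (p2,_)→(p0,_,+1)
state=p0 head=3 tape=111_[#]0#___   (p0,#)→(p1,1,+1)
state=p1 head=4 tape=111_1[0]#___   (p1,0)→(p1,#,+1)
state=p1 head=5 tape=111_1#[#]___   (p1,#)→(p3,#,-1)
state=p3 head=4 tape=111_1[#]#___   (p3,#)→(p1,_,-1)
state=p1 head=3 tape=111_[1]_#___   (p1,1)→(p2,0,-1)
state=p2 head=2 tape=111[_]0_#___   (p2,_)→(p0,_,+1)
state=p0 head=3 tape=111_[0]_#___   (p0,0)→(p3,1,+1)
state=p3 head=4 tape=111_1[_]#___   (p3,_)→(p0,0,+1)
state=p0 head=5 tape=111_10[#]___   (p0,#)→(p1,1,+1)
state=p1 head=6 tape=111_101[_]__   (p1,_)→(p2,1,+1)
state=p2 head=7 tape=111_1011[_]_   (p2,_)→(p0,_,+1)
state=p0 head=8 tape=111_1011_[_]
M halts after 28 transitions.

28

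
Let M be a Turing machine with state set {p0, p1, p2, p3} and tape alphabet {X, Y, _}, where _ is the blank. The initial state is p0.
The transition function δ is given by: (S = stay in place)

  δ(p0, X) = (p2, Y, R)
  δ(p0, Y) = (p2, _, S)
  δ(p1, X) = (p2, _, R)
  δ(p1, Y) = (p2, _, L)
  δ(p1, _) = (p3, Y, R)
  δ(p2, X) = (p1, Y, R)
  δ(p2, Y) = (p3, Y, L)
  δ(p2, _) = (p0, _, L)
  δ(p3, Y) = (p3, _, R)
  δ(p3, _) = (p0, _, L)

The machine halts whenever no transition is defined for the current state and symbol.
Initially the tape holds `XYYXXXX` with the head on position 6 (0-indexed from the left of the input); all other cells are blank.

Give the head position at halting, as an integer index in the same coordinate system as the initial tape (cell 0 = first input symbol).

-1

state=p0 head=6 tape=_XYYXXX[X]_   (p0,X)→(p2,Y,R)
state=p2 head=7 tape=_XYYXXXY[_]   (p2,_)→(p0,_,L)
state=p0 head=6 tape=_XYYXXX[Y]_   (p0,Y)→(p2,_,S)
state=p2 head=6 tape=_XYYXXX[_]_   (p2,_)→(p0,_,L)
state=p0 head=5 tape=_XYYXX[X]__   (p0,X)→(p2,Y,R)
state=p2 head=6 tape=_XYYXXY[_]_   (p2,_)→(p0,_,L)
state=p0 head=5 tape=_XYYXX[Y]__   (p0,Y)→(p2,_,S)
state=p2 head=5 tape=_XYYXX[_]__   (p2,_)→(p0,_,L)
state=p0 head=4 tape=_XYYX[X]___   (p0,X)→(p2,Y,R)
state=p2 head=5 tape=_XYYXY[_]__   (p2,_)→(p0,_,L)
state=p0 head=4 tape=_XYYX[Y]___   (p0,Y)→(p2,_,S)
state=p2 head=4 tape=_XYYX[_]___   (p2,_)→(p0,_,L)
state=p0 head=3 tape=_XYY[X]____   (p0,X)→(p2,Y,R)
state=p2 head=4 tape=_XYYY[_]___   (p2,_)→(p0,_,L)
state=p0 head=3 tape=_XYY[Y]____   (p0,Y)→(p2,_,S)
state=p2 head=3 tape=_XYY[_]____   (p2,_)→(p0,_,L)
state=p0 head=2 tape=_XY[Y]_____   (p0,Y)→(p2,_,S)
state=p2 head=2 tape=_XY[_]_____   (p2,_)→(p0,_,L)
state=p0 head=1 tape=_X[Y]______   (p0,Y)→(p2,_,S)
state=p2 head=1 tape=_X[_]______   (p2,_)→(p0,_,L)
state=p0 head=0 tape=_[X]_______   (p0,X)→(p2,Y,R)
state=p2 head=1 tape=_Y[_]______   (p2,_)→(p0,_,L)
state=p0 head=0 tape=_[Y]_______   (p0,Y)→(p2,_,S)
state=p2 head=0 tape=_[_]_______   (p2,_)→(p0,_,L)
state=p0 head=-1 tape=[_]________
At halt the head is at cell -1.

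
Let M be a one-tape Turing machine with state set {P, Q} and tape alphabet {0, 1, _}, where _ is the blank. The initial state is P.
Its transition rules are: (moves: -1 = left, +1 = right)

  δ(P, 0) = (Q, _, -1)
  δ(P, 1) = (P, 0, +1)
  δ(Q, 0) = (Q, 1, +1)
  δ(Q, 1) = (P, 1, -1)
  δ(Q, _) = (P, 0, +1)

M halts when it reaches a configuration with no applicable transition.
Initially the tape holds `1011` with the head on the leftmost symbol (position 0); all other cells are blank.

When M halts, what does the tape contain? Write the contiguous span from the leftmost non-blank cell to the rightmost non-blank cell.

P | [1]011_   read 1 → write 0, move +1, go to P
P | 0[0]11_   read 0 → write _, move -1, go to Q
Q | [0]_11_   read 0 → write 1, move +1, go to Q
Q | 1[_]11_   read _ → write 0, move +1, go to P
P | 10[1]1_   read 1 → write 0, move +1, go to P
P | 100[1]_   read 1 → write 0, move +1, go to P
P | 1000[_]
The non-blank tape span at halt is 1000.

1000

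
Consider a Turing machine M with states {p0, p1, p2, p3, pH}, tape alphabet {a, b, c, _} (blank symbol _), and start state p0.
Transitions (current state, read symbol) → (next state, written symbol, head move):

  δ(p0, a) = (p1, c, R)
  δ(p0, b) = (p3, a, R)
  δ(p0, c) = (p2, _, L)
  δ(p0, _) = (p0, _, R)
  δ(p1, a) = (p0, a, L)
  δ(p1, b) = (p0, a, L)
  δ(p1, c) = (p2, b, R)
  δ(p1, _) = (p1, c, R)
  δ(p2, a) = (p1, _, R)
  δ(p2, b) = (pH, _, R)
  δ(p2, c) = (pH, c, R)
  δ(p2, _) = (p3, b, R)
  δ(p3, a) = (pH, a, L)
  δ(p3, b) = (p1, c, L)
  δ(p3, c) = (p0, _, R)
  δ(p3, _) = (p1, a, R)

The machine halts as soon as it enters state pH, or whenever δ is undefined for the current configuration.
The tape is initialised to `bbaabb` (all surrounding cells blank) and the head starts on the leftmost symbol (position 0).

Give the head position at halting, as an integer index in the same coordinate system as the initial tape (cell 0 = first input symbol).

3

p0 | _[b]baabb   read b → write a, move R, go to p3
p3 | _a[b]aabb   read b → write c, move L, go to p1
p1 | _[a]caabb   read a → write a, move L, go to p0
p0 | [_]acaabb   read _ → write _, move R, go to p0
p0 | _[a]caabb   read a → write c, move R, go to p1
p1 | _c[c]aabb   read c → write b, move R, go to p2
p2 | _cb[a]abb   read a → write _, move R, go to p1
p1 | _cb_[a]bb   read a → write a, move L, go to p0
p0 | _cb[_]abb   read _ → write _, move R, go to p0
p0 | _cb_[a]bb   read a → write c, move R, go to p1
p1 | _cb_c[b]b   read b → write a, move L, go to p0
p0 | _cb_[c]ab   read c → write _, move L, go to p2
p2 | _cb[_]_ab   read _ → write b, move R, go to p3
p3 | _cbb[_]ab   read _ → write a, move R, go to p1
p1 | _cbba[a]b   read a → write a, move L, go to p0
p0 | _cbb[a]ab   read a → write c, move R, go to p1
p1 | _cbbc[a]b   read a → write a, move L, go to p0
p0 | _cbb[c]ab   read c → write _, move L, go to p2
p2 | _cb[b]_ab   read b → write _, move R, go to pH
pH | _cb_[_]ab
At halt the head is at cell 3.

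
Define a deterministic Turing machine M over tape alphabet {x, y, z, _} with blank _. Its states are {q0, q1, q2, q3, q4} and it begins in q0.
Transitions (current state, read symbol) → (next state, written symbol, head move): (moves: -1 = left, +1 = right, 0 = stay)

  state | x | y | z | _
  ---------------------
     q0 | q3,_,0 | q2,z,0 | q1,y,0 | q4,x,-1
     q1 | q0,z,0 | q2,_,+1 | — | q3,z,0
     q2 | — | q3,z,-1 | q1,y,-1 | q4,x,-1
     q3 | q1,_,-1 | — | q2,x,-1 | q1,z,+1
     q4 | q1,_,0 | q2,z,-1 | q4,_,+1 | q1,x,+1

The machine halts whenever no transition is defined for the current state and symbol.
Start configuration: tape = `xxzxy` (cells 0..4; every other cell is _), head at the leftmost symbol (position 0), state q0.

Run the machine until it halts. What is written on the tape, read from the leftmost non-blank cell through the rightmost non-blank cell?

state=q0 head=0 tape=___[x]xzxy   (q0,x)→(q3,_,0)
state=q3 head=0 tape=___[_]xzxy   (q3,_)→(q1,z,+1)
state=q1 head=1 tape=___z[x]zxy   (q1,x)→(q0,z,0)
state=q0 head=1 tape=___z[z]zxy   (q0,z)→(q1,y,0)
state=q1 head=1 tape=___z[y]zxy   (q1,y)→(q2,_,+1)
state=q2 head=2 tape=___z_[z]xy   (q2,z)→(q1,y,-1)
state=q1 head=1 tape=___z[_]yxy   (q1,_)→(q3,z,0)
state=q3 head=1 tape=___z[z]yxy   (q3,z)→(q2,x,-1)
state=q2 head=0 tape=___[z]xyxy   (q2,z)→(q1,y,-1)
state=q1 head=-1 tape=__[_]yxyxy   (q1,_)→(q3,z,0)
state=q3 head=-1 tape=__[z]yxyxy   (q3,z)→(q2,x,-1)
state=q2 head=-2 tape=_[_]xyxyxy   (q2,_)→(q4,x,-1)
state=q4 head=-3 tape=[_]xxyxyxy   (q4,_)→(q1,x,+1)
state=q1 head=-2 tape=x[x]xyxyxy   (q1,x)→(q0,z,0)
state=q0 head=-2 tape=x[z]xyxyxy   (q0,z)→(q1,y,0)
state=q1 head=-2 tape=x[y]xyxyxy   (q1,y)→(q2,_,+1)
state=q2 head=-1 tape=x_[x]yxyxy
The non-blank tape span at halt is x_xyxyxy.

x_xyxyxy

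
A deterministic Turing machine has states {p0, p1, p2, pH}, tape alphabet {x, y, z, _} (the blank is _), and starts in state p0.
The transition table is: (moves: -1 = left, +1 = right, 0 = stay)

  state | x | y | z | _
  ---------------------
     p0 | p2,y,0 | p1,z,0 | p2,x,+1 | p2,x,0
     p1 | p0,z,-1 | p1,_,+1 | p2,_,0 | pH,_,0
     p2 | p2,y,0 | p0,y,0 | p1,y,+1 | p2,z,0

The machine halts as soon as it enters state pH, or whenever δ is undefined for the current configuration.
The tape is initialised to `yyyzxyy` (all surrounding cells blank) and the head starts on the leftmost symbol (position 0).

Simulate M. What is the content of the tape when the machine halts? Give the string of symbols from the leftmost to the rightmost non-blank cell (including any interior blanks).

state=p0 head=0 tape=[y]yyzxyy_   (p0,y)→(p1,z,0)
state=p1 head=0 tape=[z]yyzxyy_   (p1,z)→(p2,_,0)
state=p2 head=0 tape=[_]yyzxyy_   (p2,_)→(p2,z,0)
state=p2 head=0 tape=[z]yyzxyy_   (p2,z)→(p1,y,+1)
state=p1 head=1 tape=y[y]yzxyy_   (p1,y)→(p1,_,+1)
state=p1 head=2 tape=y_[y]zxyy_   (p1,y)→(p1,_,+1)
state=p1 head=3 tape=y__[z]xyy_   (p1,z)→(p2,_,0)
state=p2 head=3 tape=y__[_]xyy_   (p2,_)→(p2,z,0)
state=p2 head=3 tape=y__[z]xyy_   (p2,z)→(p1,y,+1)
state=p1 head=4 tape=y__y[x]yy_   (p1,x)→(p0,z,-1)
state=p0 head=3 tape=y__[y]zyy_   (p0,y)→(p1,z,0)
state=p1 head=3 tape=y__[z]zyy_   (p1,z)→(p2,_,0)
state=p2 head=3 tape=y__[_]zyy_   (p2,_)→(p2,z,0)
state=p2 head=3 tape=y__[z]zyy_   (p2,z)→(p1,y,+1)
state=p1 head=4 tape=y__y[z]yy_   (p1,z)→(p2,_,0)
state=p2 head=4 tape=y__y[_]yy_   (p2,_)→(p2,z,0)
state=p2 head=4 tape=y__y[z]yy_   (p2,z)→(p1,y,+1)
state=p1 head=5 tape=y__yy[y]y_   (p1,y)→(p1,_,+1)
state=p1 head=6 tape=y__yy_[y]_   (p1,y)→(p1,_,+1)
state=p1 head=7 tape=y__yy__[_]   (p1,_)→(pH,_,0)
state=pH head=7 tape=y__yy__[_]
The non-blank tape span at halt is y__yy.

y__yy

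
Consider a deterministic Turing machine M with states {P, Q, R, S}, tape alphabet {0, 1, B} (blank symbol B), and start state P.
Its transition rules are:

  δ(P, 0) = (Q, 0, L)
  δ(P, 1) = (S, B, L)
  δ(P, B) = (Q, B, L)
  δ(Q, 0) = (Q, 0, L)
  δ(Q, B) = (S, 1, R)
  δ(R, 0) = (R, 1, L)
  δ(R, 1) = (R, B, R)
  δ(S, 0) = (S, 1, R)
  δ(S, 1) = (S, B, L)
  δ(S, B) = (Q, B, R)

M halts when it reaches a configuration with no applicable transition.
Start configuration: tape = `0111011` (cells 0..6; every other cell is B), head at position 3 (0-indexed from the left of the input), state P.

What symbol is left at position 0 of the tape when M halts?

P | 011[1]011   read 1 → write B, move L, go to S
S | 01[1]B011   read 1 → write B, move L, go to S
S | 0[1]BB011   read 1 → write B, move L, go to S
S | [0]BBB011   read 0 → write 1, move R, go to S
S | 1[B]BB011   read B → write B, move R, go to Q
Q | 1B[B]B011   read B → write 1, move R, go to S
S | 1B1[B]011   read B → write B, move R, go to Q
Q | 1B1B[0]11   read 0 → write 0, move L, go to Q
Q | 1B1[B]011   read B → write 1, move R, go to S
S | 1B11[0]11   read 0 → write 1, move R, go to S
S | 1B111[1]1   read 1 → write B, move L, go to S
S | 1B11[1]B1   read 1 → write B, move L, go to S
S | 1B1[1]BB1   read 1 → write B, move L, go to S
S | 1B[1]BBB1   read 1 → write B, move L, go to S
S | 1[B]BBBB1   read B → write B, move R, go to Q
Q | 1B[B]BBB1   read B → write 1, move R, go to S
S | 1B1[B]BB1   read B → write B, move R, go to Q
Q | 1B1B[B]B1   read B → write 1, move R, go to S
S | 1B1B1[B]1   read B → write B, move R, go to Q
Q | 1B1B1B[1]
Cell 0 holds 1 when M halts.

1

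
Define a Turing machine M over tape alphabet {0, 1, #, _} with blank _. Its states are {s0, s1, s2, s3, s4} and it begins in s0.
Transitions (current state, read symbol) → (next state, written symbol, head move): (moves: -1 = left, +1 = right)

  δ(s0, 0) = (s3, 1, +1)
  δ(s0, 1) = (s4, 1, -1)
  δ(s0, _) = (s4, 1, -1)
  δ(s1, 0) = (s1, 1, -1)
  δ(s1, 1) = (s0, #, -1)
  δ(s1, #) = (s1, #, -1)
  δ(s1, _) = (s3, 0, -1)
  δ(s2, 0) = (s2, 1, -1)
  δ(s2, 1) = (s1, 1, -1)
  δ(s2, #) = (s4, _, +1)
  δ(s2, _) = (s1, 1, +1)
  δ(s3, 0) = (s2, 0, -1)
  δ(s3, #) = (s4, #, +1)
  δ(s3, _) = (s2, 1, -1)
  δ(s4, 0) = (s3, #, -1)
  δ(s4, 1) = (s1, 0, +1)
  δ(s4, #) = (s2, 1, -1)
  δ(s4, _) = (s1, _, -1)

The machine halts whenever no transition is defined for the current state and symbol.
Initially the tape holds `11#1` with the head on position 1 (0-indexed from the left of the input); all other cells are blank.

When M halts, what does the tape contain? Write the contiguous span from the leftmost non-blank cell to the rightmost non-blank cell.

101#

state=s0 head=1 tape=1[1]#1_   (s0,1)→(s4,1,-1)
state=s4 head=0 tape=[1]1#1_   (s4,1)→(s1,0,+1)
state=s1 head=1 tape=0[1]#1_   (s1,1)→(s0,#,-1)
state=s0 head=0 tape=[0]##1_   (s0,0)→(s3,1,+1)
state=s3 head=1 tape=1[#]#1_   (s3,#)→(s4,#,+1)
state=s4 head=2 tape=1#[#]1_   (s4,#)→(s2,1,-1)
state=s2 head=1 tape=1[#]11_   (s2,#)→(s4,_,+1)
state=s4 head=2 tape=1_[1]1_   (s4,1)→(s1,0,+1)
state=s1 head=3 tape=1_0[1]_   (s1,1)→(s0,#,-1)
state=s0 head=2 tape=1_[0]#_   (s0,0)→(s3,1,+1)
state=s3 head=3 tape=1_1[#]_   (s3,#)→(s4,#,+1)
state=s4 head=4 tape=1_1#[_]   (s4,_)→(s1,_,-1)
state=s1 head=3 tape=1_1[#]_   (s1,#)→(s1,#,-1)
state=s1 head=2 tape=1_[1]#_   (s1,1)→(s0,#,-1)
state=s0 head=1 tape=1[_]##_   (s0,_)→(s4,1,-1)
state=s4 head=0 tape=[1]1##_   (s4,1)→(s1,0,+1)
state=s1 head=1 tape=0[1]##_   (s1,1)→(s0,#,-1)
state=s0 head=0 tape=[0]###_   (s0,0)→(s3,1,+1)
state=s3 head=1 tape=1[#]##_   (s3,#)→(s4,#,+1)
state=s4 head=2 tape=1#[#]#_   (s4,#)→(s2,1,-1)
state=s2 head=1 tape=1[#]1#_   (s2,#)→(s4,_,+1)
state=s4 head=2 tape=1_[1]#_   (s4,1)→(s1,0,+1)
state=s1 head=3 tape=1_0[#]_   (s1,#)→(s1,#,-1)
state=s1 head=2 tape=1_[0]#_   (s1,0)→(s1,1,-1)
state=s1 head=1 tape=1[_]1#_   (s1,_)→(s3,0,-1)
state=s3 head=0 tape=[1]01#_
The non-blank tape span at halt is 101#.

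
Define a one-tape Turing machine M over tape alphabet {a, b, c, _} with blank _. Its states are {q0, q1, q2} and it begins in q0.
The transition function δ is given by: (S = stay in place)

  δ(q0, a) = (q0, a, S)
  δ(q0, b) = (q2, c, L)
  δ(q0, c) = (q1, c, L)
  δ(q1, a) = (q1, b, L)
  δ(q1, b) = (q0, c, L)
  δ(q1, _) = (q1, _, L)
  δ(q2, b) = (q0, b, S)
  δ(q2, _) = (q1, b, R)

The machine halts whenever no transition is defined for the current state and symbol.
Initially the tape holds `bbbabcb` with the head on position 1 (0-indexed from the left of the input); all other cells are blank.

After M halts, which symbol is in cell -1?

b

state=q0 head=1 tape=_b[b]babcb   (q0,b)→(q2,c,L)
state=q2 head=0 tape=_[b]cbabcb   (q2,b)→(q0,b,S)
state=q0 head=0 tape=_[b]cbabcb   (q0,b)→(q2,c,L)
state=q2 head=-1 tape=[_]ccbabcb   (q2,_)→(q1,b,R)
state=q1 head=0 tape=b[c]cbabcb
Cell -1 holds b when M halts.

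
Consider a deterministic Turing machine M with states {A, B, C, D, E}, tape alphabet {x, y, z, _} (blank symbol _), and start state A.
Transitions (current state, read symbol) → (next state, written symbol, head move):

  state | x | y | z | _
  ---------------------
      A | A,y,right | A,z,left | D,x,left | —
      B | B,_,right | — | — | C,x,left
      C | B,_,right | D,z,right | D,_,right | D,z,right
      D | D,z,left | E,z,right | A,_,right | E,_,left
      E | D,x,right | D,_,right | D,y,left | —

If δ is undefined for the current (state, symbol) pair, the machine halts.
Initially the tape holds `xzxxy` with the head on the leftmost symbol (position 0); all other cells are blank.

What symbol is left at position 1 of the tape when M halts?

state=A head=0 tape=_[x]zxxy   (A,x)→(A,y,right)
state=A head=1 tape=_y[z]xxy   (A,z)→(D,x,left)
state=D head=0 tape=_[y]xxxy   (D,y)→(E,z,right)
state=E head=1 tape=_z[x]xxy   (E,x)→(D,x,right)
state=D head=2 tape=_zx[x]xy   (D,x)→(D,z,left)
state=D head=1 tape=_z[x]zxy   (D,x)→(D,z,left)
state=D head=0 tape=_[z]zzxy   (D,z)→(A,_,right)
state=A head=1 tape=__[z]zxy   (A,z)→(D,x,left)
state=D head=0 tape=_[_]xzxy   (D,_)→(E,_,left)
state=E head=-1 tape=[_]_xzxy
Cell 1 holds x when M halts.

x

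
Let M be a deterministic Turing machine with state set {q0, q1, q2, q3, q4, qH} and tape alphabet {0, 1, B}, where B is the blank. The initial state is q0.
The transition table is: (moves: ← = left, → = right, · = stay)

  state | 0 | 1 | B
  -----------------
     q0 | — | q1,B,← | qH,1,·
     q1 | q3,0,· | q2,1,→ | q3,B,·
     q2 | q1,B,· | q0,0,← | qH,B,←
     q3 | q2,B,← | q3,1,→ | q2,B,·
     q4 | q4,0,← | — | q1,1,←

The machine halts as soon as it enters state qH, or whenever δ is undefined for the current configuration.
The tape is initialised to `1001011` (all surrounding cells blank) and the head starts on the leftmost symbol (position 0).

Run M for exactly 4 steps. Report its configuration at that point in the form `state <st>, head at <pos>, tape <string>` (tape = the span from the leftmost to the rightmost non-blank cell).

state qH, head at -2, tape 001011

q0 | BB[1]001011   read 1 → write B, move ←, go to q1
q1 | B[B]B001011   read B → write B, move ·, go to q3
q3 | B[B]B001011   read B → write B, move ·, go to q2
q2 | B[B]B001011   read B → write B, move ←, go to qH
qH | [B]BB001011
After 4 steps: state qH, head at -2, tape 001011.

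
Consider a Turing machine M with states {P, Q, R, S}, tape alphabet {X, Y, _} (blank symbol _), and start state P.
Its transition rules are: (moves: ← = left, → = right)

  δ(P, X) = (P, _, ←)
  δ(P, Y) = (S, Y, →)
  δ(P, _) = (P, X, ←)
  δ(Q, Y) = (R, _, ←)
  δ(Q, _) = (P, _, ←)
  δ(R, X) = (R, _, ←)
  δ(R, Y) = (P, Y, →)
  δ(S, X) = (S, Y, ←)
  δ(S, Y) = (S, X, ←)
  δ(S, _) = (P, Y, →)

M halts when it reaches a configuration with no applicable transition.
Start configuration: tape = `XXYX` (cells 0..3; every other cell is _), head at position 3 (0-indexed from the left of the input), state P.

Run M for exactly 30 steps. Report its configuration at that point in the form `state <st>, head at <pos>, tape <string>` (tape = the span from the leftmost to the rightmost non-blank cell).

state=P head=3 tape=__XXY[X]_   (P,X)→(P,_,←)
state=P head=2 tape=__XX[Y]__   (P,Y)→(S,Y,→)
state=S head=3 tape=__XXY[_]_   (S,_)→(P,Y,→)
state=P head=4 tape=__XXYY[_]   (P,_)→(P,X,←)
state=P head=3 tape=__XXY[Y]X   (P,Y)→(S,Y,→)
state=S head=4 tape=__XXYY[X]   (S,X)→(S,Y,←)
state=S head=3 tape=__XXY[Y]Y   (S,Y)→(S,X,←)
state=S head=2 tape=__XX[Y]XY   (S,Y)→(S,X,←)
state=S head=1 tape=__X[X]XXY   (S,X)→(S,Y,←)
state=S head=0 tape=__[X]YXXY   (S,X)→(S,Y,←)
state=S head=-1 tape=_[_]YYXXY   (S,_)→(P,Y,→)
state=P head=0 tape=_Y[Y]YXXY   (P,Y)→(S,Y,→)
state=S head=1 tape=_YY[Y]XXY   (S,Y)→(S,X,←)
state=S head=0 tape=_Y[Y]XXXY   (S,Y)→(S,X,←)
state=S head=-1 tape=_[Y]XXXXY   (S,Y)→(S,X,←)
state=S head=-2 tape=[_]XXXXXY   (S,_)→(P,Y,→)
state=P head=-1 tape=Y[X]XXXXY   (P,X)→(P,_,←)
state=P head=-2 tape=[Y]_XXXXY   (P,Y)→(S,Y,→)
state=S head=-1 tape=Y[_]XXXXY   (S,_)→(P,Y,→)
state=P head=0 tape=YY[X]XXXY   (P,X)→(P,_,←)
state=P head=-1 tape=Y[Y]_XXXY   (P,Y)→(S,Y,→)
state=S head=0 tape=YY[_]XXXY   (S,_)→(P,Y,→)
state=P head=1 tape=YYY[X]XXY   (P,X)→(P,_,←)
state=P head=0 tape=YY[Y]_XXY   (P,Y)→(S,Y,→)
state=S head=1 tape=YYY[_]XXY   (S,_)→(P,Y,→)
state=P head=2 tape=YYYY[X]XY   (P,X)→(P,_,←)
state=P head=1 tape=YYY[Y]_XY   (P,Y)→(S,Y,→)
state=S head=2 tape=YYYY[_]XY   (S,_)→(P,Y,→)
state=P head=3 tape=YYYYY[X]Y   (P,X)→(P,_,←)
state=P head=2 tape=YYYY[Y]_Y   (P,Y)→(S,Y,→)
state=S head=3 tape=YYYYY[_]Y
After 30 steps: state S, head at 3, tape YYYYY_Y.

state S, head at 3, tape YYYYY_Y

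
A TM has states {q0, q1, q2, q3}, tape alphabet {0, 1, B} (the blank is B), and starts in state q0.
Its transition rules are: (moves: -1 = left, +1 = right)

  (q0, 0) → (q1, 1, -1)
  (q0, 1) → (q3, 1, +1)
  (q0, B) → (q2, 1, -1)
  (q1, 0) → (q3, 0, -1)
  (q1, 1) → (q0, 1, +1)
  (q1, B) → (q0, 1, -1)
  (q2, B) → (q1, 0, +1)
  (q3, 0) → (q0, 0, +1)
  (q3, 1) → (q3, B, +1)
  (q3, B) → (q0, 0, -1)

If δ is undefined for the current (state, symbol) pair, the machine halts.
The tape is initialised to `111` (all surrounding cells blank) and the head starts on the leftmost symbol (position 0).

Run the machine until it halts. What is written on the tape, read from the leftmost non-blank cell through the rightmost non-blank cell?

101101

state=q0 head=0 tape=[1]11BBB   (q0,1)→(q3,1,+1)
state=q3 head=1 tape=1[1]1BBB   (q3,1)→(q3,B,+1)
state=q3 head=2 tape=1B[1]BBB   (q3,1)→(q3,B,+1)
state=q3 head=3 tape=1BB[B]BB   (q3,B)→(q0,0,-1)
state=q0 head=2 tape=1B[B]0BB   (q0,B)→(q2,1,-1)
state=q2 head=1 tape=1[B]10BB   (q2,B)→(q1,0,+1)
state=q1 head=2 tape=10[1]0BB   (q1,1)→(q0,1,+1)
state=q0 head=3 tape=101[0]BB   (q0,0)→(q1,1,-1)
state=q1 head=2 tape=10[1]1BB   (q1,1)→(q0,1,+1)
state=q0 head=3 tape=101[1]BB   (q0,1)→(q3,1,+1)
state=q3 head=4 tape=1011[B]B   (q3,B)→(q0,0,-1)
state=q0 head=3 tape=101[1]0B   (q0,1)→(q3,1,+1)
state=q3 head=4 tape=1011[0]B   (q3,0)→(q0,0,+1)
state=q0 head=5 tape=10110[B]   (q0,B)→(q2,1,-1)
state=q2 head=4 tape=1011[0]1
The non-blank tape span at halt is 101101.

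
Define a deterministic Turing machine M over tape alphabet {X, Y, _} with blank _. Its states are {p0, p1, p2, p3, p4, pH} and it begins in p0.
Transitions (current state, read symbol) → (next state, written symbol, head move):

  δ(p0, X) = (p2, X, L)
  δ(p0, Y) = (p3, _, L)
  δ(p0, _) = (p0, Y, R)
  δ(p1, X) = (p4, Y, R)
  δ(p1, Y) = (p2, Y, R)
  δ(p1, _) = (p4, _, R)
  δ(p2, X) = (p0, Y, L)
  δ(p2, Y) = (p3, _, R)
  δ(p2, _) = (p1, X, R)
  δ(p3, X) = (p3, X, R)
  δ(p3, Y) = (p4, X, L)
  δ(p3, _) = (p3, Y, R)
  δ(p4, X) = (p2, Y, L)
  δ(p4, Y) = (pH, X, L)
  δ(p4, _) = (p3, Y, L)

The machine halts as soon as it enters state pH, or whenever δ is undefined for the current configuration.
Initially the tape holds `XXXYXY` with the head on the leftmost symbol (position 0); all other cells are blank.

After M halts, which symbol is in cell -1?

X

state=p0 head=0 tape=__[X]XXYXY   (p0,X)→(p2,X,L)
state=p2 head=-1 tape=_[_]XXXYXY   (p2,_)→(p1,X,R)
state=p1 head=0 tape=_X[X]XXYXY   (p1,X)→(p4,Y,R)
state=p4 head=1 tape=_XY[X]XYXY   (p4,X)→(p2,Y,L)
state=p2 head=0 tape=_X[Y]YXYXY   (p2,Y)→(p3,_,R)
state=p3 head=1 tape=_X_[Y]XYXY   (p3,Y)→(p4,X,L)
state=p4 head=0 tape=_X[_]XXYXY   (p4,_)→(p3,Y,L)
state=p3 head=-1 tape=_[X]YXXYXY   (p3,X)→(p3,X,R)
state=p3 head=0 tape=_X[Y]XXYXY   (p3,Y)→(p4,X,L)
state=p4 head=-1 tape=_[X]XXXYXY   (p4,X)→(p2,Y,L)
state=p2 head=-2 tape=[_]YXXXYXY   (p2,_)→(p1,X,R)
state=p1 head=-1 tape=X[Y]XXXYXY   (p1,Y)→(p2,Y,R)
state=p2 head=0 tape=XY[X]XXYXY   (p2,X)→(p0,Y,L)
state=p0 head=-1 tape=X[Y]YXXYXY   (p0,Y)→(p3,_,L)
state=p3 head=-2 tape=[X]_YXXYXY   (p3,X)→(p3,X,R)
state=p3 head=-1 tape=X[_]YXXYXY   (p3,_)→(p3,Y,R)
state=p3 head=0 tape=XY[Y]XXYXY   (p3,Y)→(p4,X,L)
state=p4 head=-1 tape=X[Y]XXXYXY   (p4,Y)→(pH,X,L)
state=pH head=-2 tape=[X]XXXXYXY
Cell -1 holds X when M halts.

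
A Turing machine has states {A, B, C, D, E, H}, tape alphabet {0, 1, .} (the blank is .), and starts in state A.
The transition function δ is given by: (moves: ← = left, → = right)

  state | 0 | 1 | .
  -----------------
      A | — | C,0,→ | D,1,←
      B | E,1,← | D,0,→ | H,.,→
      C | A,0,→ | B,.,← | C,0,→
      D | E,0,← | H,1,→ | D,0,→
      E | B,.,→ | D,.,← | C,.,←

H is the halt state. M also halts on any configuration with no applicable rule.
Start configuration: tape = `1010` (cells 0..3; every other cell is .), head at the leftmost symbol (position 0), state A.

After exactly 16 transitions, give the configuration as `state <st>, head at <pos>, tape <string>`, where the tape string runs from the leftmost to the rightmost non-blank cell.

state C, head at 0, tape 0.1111

state=A head=0 tape=.[1]010.   (A,1)→(C,0,→)
state=C head=1 tape=.0[0]10.   (C,0)→(A,0,→)
state=A head=2 tape=.00[1]0.   (A,1)→(C,0,→)
state=C head=3 tape=.000[0].   (C,0)→(A,0,→)
state=A head=4 tape=.0000[.]   (A,.)→(D,1,←)
state=D head=3 tape=.000[0]1   (D,0)→(E,0,←)
state=E head=2 tape=.00[0]01   (E,0)→(B,.,→)
state=B head=3 tape=.00.[0]1   (B,0)→(E,1,←)
state=E head=2 tape=.00[.]11   (E,.)→(C,.,←)
state=C head=1 tape=.0[0].11   (C,0)→(A,0,→)
state=A head=2 tape=.00[.]11   (A,.)→(D,1,←)
state=D head=1 tape=.0[0]111   (D,0)→(E,0,←)
state=E head=0 tape=.[0]0111   (E,0)→(B,.,→)
state=B head=1 tape=..[0]111   (B,0)→(E,1,←)
state=E head=0 tape=.[.]1111   (E,.)→(C,.,←)
state=C head=-1 tape=[.].1111   (C,.)→(C,0,→)
state=C head=0 tape=0[.]1111
After 16 steps: state C, head at 0, tape 0.1111.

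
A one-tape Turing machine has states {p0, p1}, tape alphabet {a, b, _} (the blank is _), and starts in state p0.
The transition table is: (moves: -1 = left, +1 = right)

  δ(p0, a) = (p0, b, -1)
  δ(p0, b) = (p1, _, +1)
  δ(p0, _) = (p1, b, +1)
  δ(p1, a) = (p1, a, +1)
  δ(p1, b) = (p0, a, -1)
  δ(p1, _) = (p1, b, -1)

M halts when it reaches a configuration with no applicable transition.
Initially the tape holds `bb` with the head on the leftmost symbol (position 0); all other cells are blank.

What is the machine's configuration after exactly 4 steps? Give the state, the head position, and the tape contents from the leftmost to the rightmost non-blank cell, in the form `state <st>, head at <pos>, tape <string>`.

state p1, head at 2, tape ba

p0 | [b]b_   read b → write _, move +1, go to p1
p1 | _[b]_   read b → write a, move -1, go to p0
p0 | [_]a_   read _ → write b, move +1, go to p1
p1 | b[a]_   read a → write a, move +1, go to p1
p1 | ba[_]
After 4 steps: state p1, head at 2, tape ba.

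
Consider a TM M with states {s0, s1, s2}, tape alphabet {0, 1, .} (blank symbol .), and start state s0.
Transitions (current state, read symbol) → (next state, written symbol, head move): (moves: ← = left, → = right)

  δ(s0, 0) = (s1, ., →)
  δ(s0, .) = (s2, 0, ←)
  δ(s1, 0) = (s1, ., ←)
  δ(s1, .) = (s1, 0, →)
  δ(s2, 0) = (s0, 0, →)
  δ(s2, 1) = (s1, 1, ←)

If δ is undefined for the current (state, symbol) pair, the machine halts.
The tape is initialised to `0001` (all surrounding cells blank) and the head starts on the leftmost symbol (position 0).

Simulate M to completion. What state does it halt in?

s1

state=s0 head=0 tape=.[0]001   (s0,0)→(s1,.,→)
state=s1 head=1 tape=..[0]01   (s1,0)→(s1,.,←)
state=s1 head=0 tape=.[.].01   (s1,.)→(s1,0,→)
state=s1 head=1 tape=.0[.]01   (s1,.)→(s1,0,→)
state=s1 head=2 tape=.00[0]1   (s1,0)→(s1,.,←)
state=s1 head=1 tape=.0[0].1   (s1,0)→(s1,.,←)
state=s1 head=0 tape=.[0]..1   (s1,0)→(s1,.,←)
state=s1 head=-1 tape=[.]...1   (s1,.)→(s1,0,→)
state=s1 head=0 tape=0[.]..1   (s1,.)→(s1,0,→)
state=s1 head=1 tape=00[.].1   (s1,.)→(s1,0,→)
state=s1 head=2 tape=000[.]1   (s1,.)→(s1,0,→)
state=s1 head=3 tape=0000[1]
No transition is defined for (s1, 1); M halts in state s1.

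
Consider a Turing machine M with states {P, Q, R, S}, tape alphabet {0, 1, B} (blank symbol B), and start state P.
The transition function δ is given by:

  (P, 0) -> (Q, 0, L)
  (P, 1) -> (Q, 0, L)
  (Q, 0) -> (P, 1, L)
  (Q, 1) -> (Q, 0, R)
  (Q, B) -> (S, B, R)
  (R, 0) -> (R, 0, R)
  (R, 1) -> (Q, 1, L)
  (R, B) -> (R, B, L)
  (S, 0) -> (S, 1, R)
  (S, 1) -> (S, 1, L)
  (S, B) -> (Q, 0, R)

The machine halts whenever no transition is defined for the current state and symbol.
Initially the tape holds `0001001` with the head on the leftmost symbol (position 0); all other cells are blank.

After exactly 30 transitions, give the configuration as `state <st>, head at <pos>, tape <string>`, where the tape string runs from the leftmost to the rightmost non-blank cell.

state P, head at -2, tape 010110101

P | BB[0]001001   read 0 → write 0, move L, go to Q
Q | B[B]0001001   read B → write B, move R, go to S
S | BB[0]001001   read 0 → write 1, move R, go to S
S | BB1[0]01001   read 0 → write 1, move R, go to S
S | BB11[0]1001   read 0 → write 1, move R, go to S
S | BB111[1]001   read 1 → write 1, move L, go to S
S | BB11[1]1001   read 1 → write 1, move L, go to S
S | BB1[1]11001   read 1 → write 1, move L, go to S
S | BB[1]111001   read 1 → write 1, move L, go to S
S | B[B]1111001   read B → write 0, move R, go to Q
Q | B0[1]111001   read 1 → write 0, move R, go to Q
Q | B00[1]11001   read 1 → write 0, move R, go to Q
Q | B000[1]1001   read 1 → write 0, move R, go to Q
Q | B0000[1]001   read 1 → write 0, move R, go to Q
Q | B00000[0]01   read 0 → write 1, move L, go to P
P | B0000[0]101   read 0 → write 0, move L, go to Q
Q | B000[0]0101   read 0 → write 1, move L, go to P
P | B00[0]10101   read 0 → write 0, move L, go to Q
Q | B0[0]010101   read 0 → write 1, move L, go to P
P | B[0]1010101   read 0 → write 0, move L, go to Q
Q | [B]01010101   read B → write B, move R, go to S
S | B[0]1010101   read 0 → write 1, move R, go to S
S | B1[1]010101   read 1 → write 1, move L, go to S
S | B[1]1010101   read 1 → write 1, move L, go to S
S | [B]11010101   read B → write 0, move R, go to Q
Q | 0[1]1010101   read 1 → write 0, move R, go to Q
Q | 00[1]010101   read 1 → write 0, move R, go to Q
Q | 000[0]10101   read 0 → write 1, move L, go to P
P | 00[0]110101   read 0 → write 0, move L, go to Q
Q | 0[0]0110101   read 0 → write 1, move L, go to P
P | [0]10110101
After 30 steps: state P, head at -2, tape 010110101.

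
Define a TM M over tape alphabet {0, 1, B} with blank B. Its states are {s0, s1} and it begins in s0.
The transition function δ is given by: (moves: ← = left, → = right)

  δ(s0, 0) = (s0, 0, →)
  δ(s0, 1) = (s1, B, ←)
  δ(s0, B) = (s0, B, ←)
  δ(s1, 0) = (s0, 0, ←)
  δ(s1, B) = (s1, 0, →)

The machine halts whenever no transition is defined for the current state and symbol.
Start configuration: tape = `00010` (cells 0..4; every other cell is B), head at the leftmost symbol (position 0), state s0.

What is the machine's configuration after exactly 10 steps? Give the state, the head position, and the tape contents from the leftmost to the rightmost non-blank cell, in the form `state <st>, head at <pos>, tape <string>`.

state=s0 head=0 tape=[0]0010   (s0,0)→(s0,0,→)
state=s0 head=1 tape=0[0]010   (s0,0)→(s0,0,→)
state=s0 head=2 tape=00[0]10   (s0,0)→(s0,0,→)
state=s0 head=3 tape=000[1]0   (s0,1)→(s1,B,←)
state=s1 head=2 tape=00[0]B0   (s1,0)→(s0,0,←)
state=s0 head=1 tape=0[0]0B0   (s0,0)→(s0,0,→)
state=s0 head=2 tape=00[0]B0   (s0,0)→(s0,0,→)
state=s0 head=3 tape=000[B]0   (s0,B)→(s0,B,←)
state=s0 head=2 tape=00[0]B0   (s0,0)→(s0,0,→)
state=s0 head=3 tape=000[B]0   (s0,B)→(s0,B,←)
state=s0 head=2 tape=00[0]B0
After 10 steps: state s0, head at 2, tape 000B0.

state s0, head at 2, tape 000B0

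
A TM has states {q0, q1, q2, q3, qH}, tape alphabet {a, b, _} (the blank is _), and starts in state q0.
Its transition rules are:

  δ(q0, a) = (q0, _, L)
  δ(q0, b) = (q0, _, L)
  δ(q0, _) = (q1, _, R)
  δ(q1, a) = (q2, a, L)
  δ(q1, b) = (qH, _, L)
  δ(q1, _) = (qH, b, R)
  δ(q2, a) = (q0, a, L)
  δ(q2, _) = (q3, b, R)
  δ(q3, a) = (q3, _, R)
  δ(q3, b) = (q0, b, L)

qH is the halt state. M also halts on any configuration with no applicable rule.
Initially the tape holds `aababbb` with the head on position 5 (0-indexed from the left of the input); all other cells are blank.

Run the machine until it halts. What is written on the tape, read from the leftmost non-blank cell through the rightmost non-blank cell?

b_____b

q0 | _aabab[b]b   read b → write _, move L, go to q0
q0 | _aaba[b]_b   read b → write _, move L, go to q0
q0 | _aab[a]__b   read a → write _, move L, go to q0
q0 | _aa[b]___b   read b → write _, move L, go to q0
q0 | _a[a]____b   read a → write _, move L, go to q0
q0 | _[a]_____b   read a → write _, move L, go to q0
q0 | [_]______b   read _ → write _, move R, go to q1
q1 | _[_]_____b   read _ → write b, move R, go to qH
qH | _b[_]____b
The non-blank tape span at halt is b_____b.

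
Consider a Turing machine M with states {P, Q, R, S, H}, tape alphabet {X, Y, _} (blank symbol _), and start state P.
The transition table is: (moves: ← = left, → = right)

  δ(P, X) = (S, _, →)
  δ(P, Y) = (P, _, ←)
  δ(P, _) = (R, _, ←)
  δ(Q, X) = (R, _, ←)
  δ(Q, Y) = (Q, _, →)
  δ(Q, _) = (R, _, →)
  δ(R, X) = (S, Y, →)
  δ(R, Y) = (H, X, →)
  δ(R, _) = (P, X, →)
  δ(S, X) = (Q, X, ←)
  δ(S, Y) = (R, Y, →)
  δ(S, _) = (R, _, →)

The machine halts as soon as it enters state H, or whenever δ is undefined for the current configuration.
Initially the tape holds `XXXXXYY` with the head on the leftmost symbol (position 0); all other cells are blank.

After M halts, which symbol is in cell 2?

_

state=P head=0 tape=[X]XXXXYY   (P,X)→(S,_,→)
state=S head=1 tape=_[X]XXXYY   (S,X)→(Q,X,←)
state=Q head=0 tape=[_]XXXXYY   (Q,_)→(R,_,→)
state=R head=1 tape=_[X]XXXYY   (R,X)→(S,Y,→)
state=S head=2 tape=_Y[X]XXYY   (S,X)→(Q,X,←)
state=Q head=1 tape=_[Y]XXXYY   (Q,Y)→(Q,_,→)
state=Q head=2 tape=__[X]XXYY   (Q,X)→(R,_,←)
state=R head=1 tape=_[_]_XXYY   (R,_)→(P,X,→)
state=P head=2 tape=_X[_]XXYY   (P,_)→(R,_,←)
state=R head=1 tape=_[X]_XXYY   (R,X)→(S,Y,→)
state=S head=2 tape=_Y[_]XXYY   (S,_)→(R,_,→)
state=R head=3 tape=_Y_[X]XYY   (R,X)→(S,Y,→)
state=S head=4 tape=_Y_Y[X]YY   (S,X)→(Q,X,←)
state=Q head=3 tape=_Y_[Y]XYY   (Q,Y)→(Q,_,→)
state=Q head=4 tape=_Y__[X]YY   (Q,X)→(R,_,←)
state=R head=3 tape=_Y_[_]_YY   (R,_)→(P,X,→)
state=P head=4 tape=_Y_X[_]YY   (P,_)→(R,_,←)
state=R head=3 tape=_Y_[X]_YY   (R,X)→(S,Y,→)
state=S head=4 tape=_Y_Y[_]YY   (S,_)→(R,_,→)
state=R head=5 tape=_Y_Y_[Y]Y   (R,Y)→(H,X,→)
state=H head=6 tape=_Y_Y_X[Y]
Cell 2 holds _ when M halts.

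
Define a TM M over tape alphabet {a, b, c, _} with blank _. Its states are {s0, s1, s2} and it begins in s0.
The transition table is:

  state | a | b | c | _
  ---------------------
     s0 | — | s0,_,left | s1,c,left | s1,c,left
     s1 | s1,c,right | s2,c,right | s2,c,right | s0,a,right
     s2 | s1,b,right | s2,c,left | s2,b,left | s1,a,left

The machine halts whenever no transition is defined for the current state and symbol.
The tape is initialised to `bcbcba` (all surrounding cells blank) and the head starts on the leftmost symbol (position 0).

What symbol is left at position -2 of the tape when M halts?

b

s0 | ____[b]cbcba   read b → write _, move left, go to s0
s0 | ___[_]_cbcba   read _ → write c, move left, go to s1
s1 | __[_]c_cbcba   read _ → write a, move right, go to s0
s0 | __a[c]_cbcba   read c → write c, move left, go to s1
s1 | __[a]c_cbcba   read a → write c, move right, go to s1
s1 | __c[c]_cbcba   read c → write c, move right, go to s2
s2 | __cc[_]cbcba   read _ → write a, move left, go to s1
s1 | __c[c]acbcba   read c → write c, move right, go to s2
s2 | __cc[a]cbcba   read a → write b, move right, go to s1
s1 | __ccb[c]bcba   read c → write c, move right, go to s2
s2 | __ccbc[b]cba   read b → write c, move left, go to s2
s2 | __ccb[c]ccba   read c → write b, move left, go to s2
s2 | __cc[b]bccba   read b → write c, move left, go to s2
s2 | __c[c]cbccba   read c → write b, move left, go to s2
s2 | __[c]bcbccba   read c → write b, move left, go to s2
s2 | _[_]bbcbccba   read _ → write a, move left, go to s1
s1 | [_]abbcbccba   read _ → write a, move right, go to s0
s0 | a[a]bbcbccba
Cell -2 holds b when M halts.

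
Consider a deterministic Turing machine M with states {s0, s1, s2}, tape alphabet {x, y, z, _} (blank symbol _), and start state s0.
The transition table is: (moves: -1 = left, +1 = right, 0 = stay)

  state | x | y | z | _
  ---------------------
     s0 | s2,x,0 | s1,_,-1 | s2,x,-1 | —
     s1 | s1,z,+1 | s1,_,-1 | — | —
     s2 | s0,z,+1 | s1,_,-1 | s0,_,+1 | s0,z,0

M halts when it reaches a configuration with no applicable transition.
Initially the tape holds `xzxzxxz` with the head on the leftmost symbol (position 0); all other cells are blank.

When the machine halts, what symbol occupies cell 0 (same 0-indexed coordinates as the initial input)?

_

s0 | [x]zxzxxz_   read x → write x, move 0, go to s2
s2 | [x]zxzxxz_   read x → write z, move +1, go to s0
s0 | z[z]xzxxz_   read z → write x, move -1, go to s2
s2 | [z]xxzxxz_   read z → write _, move +1, go to s0
s0 | _[x]xzxxz_   read x → write x, move 0, go to s2
s2 | _[x]xzxxz_   read x → write z, move +1, go to s0
s0 | _z[x]zxxz_   read x → write x, move 0, go to s2
s2 | _z[x]zxxz_   read x → write z, move +1, go to s0
s0 | _zz[z]xxz_   read z → write x, move -1, go to s2
s2 | _z[z]xxxz_   read z → write _, move +1, go to s0
s0 | _z_[x]xxz_   read x → write x, move 0, go to s2
s2 | _z_[x]xxz_   read x → write z, move +1, go to s0
s0 | _z_z[x]xz_   read x → write x, move 0, go to s2
s2 | _z_z[x]xz_   read x → write z, move +1, go to s0
s0 | _z_zz[x]z_   read x → write x, move 0, go to s2
s2 | _z_zz[x]z_   read x → write z, move +1, go to s0
s0 | _z_zzz[z]_   read z → write x, move -1, go to s2
s2 | _z_zz[z]x_   read z → write _, move +1, go to s0
s0 | _z_zz_[x]_   read x → write x, move 0, go to s2
s2 | _z_zz_[x]_   read x → write z, move +1, go to s0
s0 | _z_zz_z[_]
Cell 0 holds _ when M halts.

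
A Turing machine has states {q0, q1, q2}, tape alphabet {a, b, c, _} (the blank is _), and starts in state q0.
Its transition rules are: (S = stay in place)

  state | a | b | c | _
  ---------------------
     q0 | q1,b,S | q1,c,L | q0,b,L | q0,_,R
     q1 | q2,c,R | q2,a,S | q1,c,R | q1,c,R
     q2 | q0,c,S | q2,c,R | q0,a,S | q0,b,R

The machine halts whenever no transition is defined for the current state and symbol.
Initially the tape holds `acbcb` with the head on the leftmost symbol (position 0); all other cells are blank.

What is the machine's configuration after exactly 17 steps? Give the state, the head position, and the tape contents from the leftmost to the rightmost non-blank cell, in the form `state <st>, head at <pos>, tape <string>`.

state=q0 head=0 tape=__[a]cbcb   (q0,a)→(q1,b,S)
state=q1 head=0 tape=__[b]cbcb   (q1,b)→(q2,a,S)
state=q2 head=0 tape=__[a]cbcb   (q2,a)→(q0,c,S)
state=q0 head=0 tape=__[c]cbcb   (q0,c)→(q0,b,L)
state=q0 head=-1 tape=_[_]bcbcb   (q0,_)→(q0,_,R)
state=q0 head=0 tape=__[b]cbcb   (q0,b)→(q1,c,L)
state=q1 head=-1 tape=_[_]ccbcb   (q1,_)→(q1,c,R)
state=q1 head=0 tape=_c[c]cbcb   (q1,c)→(q1,c,R)
state=q1 head=1 tape=_cc[c]bcb   (q1,c)→(q1,c,R)
state=q1 head=2 tape=_ccc[b]cb   (q1,b)→(q2,a,S)
state=q2 head=2 tape=_ccc[a]cb   (q2,a)→(q0,c,S)
state=q0 head=2 tape=_ccc[c]cb   (q0,c)→(q0,b,L)
state=q0 head=1 tape=_cc[c]bcb   (q0,c)→(q0,b,L)
state=q0 head=0 tape=_c[c]bbcb   (q0,c)→(q0,b,L)
state=q0 head=-1 tape=_[c]bbbcb   (q0,c)→(q0,b,L)
state=q0 head=-2 tape=[_]bbbbcb   (q0,_)→(q0,_,R)
state=q0 head=-1 tape=_[b]bbbcb   (q0,b)→(q1,c,L)
state=q1 head=-2 tape=[_]cbbbcb
After 17 steps: state q1, head at -2, tape cbbbcb.

state q1, head at -2, tape cbbbcb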